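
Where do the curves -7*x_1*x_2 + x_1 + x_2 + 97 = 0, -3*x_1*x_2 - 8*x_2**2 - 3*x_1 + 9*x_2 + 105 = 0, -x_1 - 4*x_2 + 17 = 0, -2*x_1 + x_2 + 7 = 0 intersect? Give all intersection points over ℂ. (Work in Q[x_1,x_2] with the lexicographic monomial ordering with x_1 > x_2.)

{(5, 3)}

Compute a lex Gröbner basis by Buchberger's algorithm.
f_1 = -7*x_1*x_2 + x_1 + x_2 + 97, LT = x_1*x_2.
f_2 = -3*x_1*x_2 - 3*x_1 - 8*x_2**2 + 9*x_2 + 105, LT = x_1*x_2.
f_3 = -x_1 - 4*x_2 + 17, LT = x_1.
f_4 = -2*x_1 + x_2 + 7, LT = x_1.

S(f_1,f_2): lcm = x_1*x_2. S = -8/7*x_1 - 8/3*x_2**2 + 20/7*x_2 + 148/7.
  reduce S modulo (f_1, f_2, f_3, f_4):
  remainder -8/3*x_2**2 + 52/7*x_2 + 12/7 ≠ 0; add h_5 = -8/3*x_2**2 + 52/7*x_2 + 12/7 to the basis.

S(f_1,f_3): lcm = x_1*x_2. S = -1/7*x_1 - 4*x_2**2 + 118/7*x_2 - 97/7.
  reduce S modulo (f_1, f_2, f_3, f_4, h_5):
  remainder 44/7*x_2 - 132/7 ≠ 0; add h_6 = 44/7*x_2 - 132/7 to the basis.

The other S-polynomials (S(f_1,f_4), S(f_2,f_3), S(f_2,f_4), S(f_3,f_4), S(f_1,h_5), S(f_2,h_5), S(f_3,h_5), S(f_4,h_5), S(f_1,h_6), S(f_2,h_6), S(f_3,h_6), S(f_4,h_6), S(h_5,h_6)) all reduce to 0 modulo the current basis, so we have a Gröbner basis.
Inter-reduce: drop elements whose leading term is divisible by another's, tail-reduce, and make monic.
Reduced Gröbner basis: {x_1 - 5, x_2 - 3}.

Since the basis is lex-ordered, x_2 - 3 is univariate in x_2. Its roots are {3}. Back-substituting each root into the other basis elements fixes the other coordinates.
  x_2 = 3: the earlier basis element becomes x_1 - 5 = 0, giving x_1 = 5 — point (5, 3).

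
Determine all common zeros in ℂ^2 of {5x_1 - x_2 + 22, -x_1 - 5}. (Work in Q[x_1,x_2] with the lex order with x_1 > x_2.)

{(-5, -3)}

Compute a lex Gröbner basis by Buchberger's algorithm.
f_1 = 5x_1 - x_2 + 22, LT = x_1.
f_2 = -x_1 - 5, LT = x_1.

S(f_1,f_2): lcm = x_1. S = -\tfrac{1}{5}x_2 - \tfrac{3}{5}.
  leading term x_2: no divisor's leading term divides it; move -\tfrac{1}{5}x_2 to the remainder.
  leading term 1: no divisor's leading term divides it; move -\tfrac{3}{5} to the remainder.
  remainder -\tfrac{1}{5}x_2 - \tfrac{3}{5} ≠ 0; add h_3 = -\tfrac{1}{5}x_2 - \tfrac{3}{5} to the basis.

The other S-polynomials (S(f_1,h_3), S(f_2,h_3)) all reduce to 0 modulo the current basis, so we have a Gröbner basis.
Inter-reduce: drop elements whose leading term is divisible by another's, tail-reduce, and make monic.
Reduced Gröbner basis: {x_1 + 5, x_2 + 3}.

A lex Gröbner basis eliminates variables successively. Here x_2 + 3 depends only on x_2, with roots {-3}; lifting each root through the earlier basis elements recovers the full solutions.
  x_2 = -3: the earlier basis element becomes x_1 + 5 = 0, giving x_1 = -5 — point (-5, -3).
Each listed point satisfies every original equation (direct substitution).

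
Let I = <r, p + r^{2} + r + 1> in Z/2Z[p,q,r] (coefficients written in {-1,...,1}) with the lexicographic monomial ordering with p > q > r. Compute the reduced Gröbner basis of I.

f_1 = r, LT = r.
f_2 = p + r^{2} + r + 1, LT = p.

The S-polynomials (S(f_1,f_2)) all reduce to 0 modulo the current basis, so we have a Gröbner basis.

G = {p + 1, r}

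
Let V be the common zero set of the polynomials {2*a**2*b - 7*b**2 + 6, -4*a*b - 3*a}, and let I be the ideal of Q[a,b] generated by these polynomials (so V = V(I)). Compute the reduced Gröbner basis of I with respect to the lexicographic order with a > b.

G = {a**2 + 14/3*b**2 - 4, a*b + 3/4*a, b**3 + 3/4*b**2 - 6/7*b - 9/14}

This is the nonlinear analogue of row-reducing a linear system.

f_1 = 2*a**2*b - 7*b**2 + 6, LT = a**2*b.
f_2 = -4*a*b - 3*a, LT = a*b.

S(f_1,f_2): lcm = a**2*b. S = -3/4*a**2 - 7/2*b**2 + 3.
  leading term a**2: no divisor's leading term divides it; move -3/4*a**2 to the remainder.
  leading term b**2: no divisor's leading term divides it; move -7/2*b**2 to the remainder.
  leading term 1: no divisor's leading term divides it; move 3 to the remainder.
  remainder -3/4*a**2 - 7/2*b**2 + 3 ≠ 0; add g_3 = -3/4*a**2 - 7/2*b**2 + 3 to the basis.

S(f_1,g_3): lcm = a**2*b. S = -14/3*b**3 - 7/2*b**2 + 4*b + 3.
  leading term b**3: no divisor's leading term divides it; move -14/3*b**3 to the remainder.
  leading term b**2: no divisor's leading term divides it; move -7/2*b**2 to the remainder.
  leading term b: no divisor's leading term divides it; move 4*b to the remainder.
  leading term 1: no divisor's leading term divides it; move 3 to the remainder.
  remainder -14/3*b**3 - 7/2*b**2 + 4*b + 3 ≠ 0; add g_4 = -14/3*b**3 - 7/2*b**2 + 4*b + 3 to the basis.

The other S-polynomials (S(f_2,g_3), S(f_1,g_4), S(f_2,g_4), S(g_3,g_4)) all reduce to 0 modulo the current basis, so we have a Gröbner basis.
Inter-reduce: drop elements whose leading term is divisible by another's, tail-reduce, and make monic.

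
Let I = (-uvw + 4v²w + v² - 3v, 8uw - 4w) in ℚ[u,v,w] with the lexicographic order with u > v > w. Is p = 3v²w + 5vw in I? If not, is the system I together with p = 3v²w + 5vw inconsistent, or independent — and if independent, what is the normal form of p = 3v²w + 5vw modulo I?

3v²w + 5vw is independent of I; its normal form modulo I is -¾v² + 43/8vw + 9/4v.

First compute the reduced Gröbner basis of I by Buchberger's algorithm.
f_1 = -uvw + 4v²w + v² - 3v, LT = uvw.
f_2 = 8uw - 4w, LT = uw.

S(f_1,f_2): lcm = uvw. S = -4v²w - v² + ½vw + 3v.
  leading term v²w: no divisor's leading term divides it; move -4v²w to the remainder.
  leading term v²: no divisor's leading term divides it; move -v² to the remainder.
  leading term vw: no divisor's leading term divides it; move ½vw to the remainder.
  leading term v: no divisor's leading term divides it; move 3v to the remainder.
  remainder -4v²w - v² + ½vw + 3v ≠ 0; add h_3 = -4v²w - v² + ½vw + 3v to the basis.

S(f_1,h_3): lcm = uv²w. S = -¼uv² + ⅛uvw + ¾uv - 4v³w - v³ + 3v².
  leading term uv²: no divisor's leading term divides it; move -¼uv² to the remainder.
  leading term uvw: subtract (-⅛)·f_1 from ⅛uvw + ¾uv - 4v³w - v³ + 3v² → ¾uv - 4v³w - v³ + ½v²w + 25/8v² - ⅜v
  leading term uv: no divisor's leading term divides it; move ¾uv to the remainder.
  leading term v³w: subtract (v)·h_3 from -4v³w - v³ + ½v²w + 25/8v² - ⅜v → ⅛v² - ⅜v
  leading term v²: no divisor's leading term divides it; move ⅛v² to the remainder.
  leading term v: no divisor's leading term divides it; move -⅜v to the remainder.
  remainder -¼uv² + ¾uv + ⅛v² - ⅜v ≠ 0; add h_4 = -¼uv² + ¾uv + ⅛v² - ⅜v to the basis.

The other S-polynomials (S(f_2,h_3), S(f_1,h_4), S(f_2,h_4), S(h_3,h_4)) all reduce to 0 modulo the current basis, so we have a Gröbner basis.
Inter-reduce: drop elements whose leading term is divisible by another's, tail-reduce, and make monic.
Reduced Gröbner basis: {uv² - 3uv - ½v² + 3/2v, uw - ½w, v²w + ¼v² - ⅛vw - ¾v}.
Label its elements g_1 = uv² - 3uv - ½v² + 3/2v, g_2 = uw - ½w, g_3 = v²w + ¼v² - ⅛vw - ¾v.

Reduce p = 3v²w + 5vw modulo G:
  leading term v²w: subtract (3)·g_3 from 3v²w + 5vw → -¾v² + 43/8vw + 9/4v
  leading term v²: no divisor's leading term divides it; move -¾v² to the remainder.
  leading term vw: no divisor's leading term divides it; move 43/8vw to the remainder.
  leading term v: no divisor's leading term divides it; move 9/4v to the remainder.
  normal form = -¾v² + 43/8vw + 9/4v.
The normal form is nonzero, so p ∉ I. Since p minus its normal form lies in I, I + (p) = I + (r) where r = -¾v² + 43/8vw + 9/4v; decide whether this ideal is the whole ring.
Run Buchberger on G together with r (pairs among the g_i already reduce to 0 since G is a Gröbner basis):
g_1 = uv² - 3uv - ½v² + 3/2v, LT = uv².
g_2 = uw - ½w, LT = uw.
g_3 = v²w + ¼v² - ⅛vw - ¾v, LT = v²w.
r = -¾v² + 43/8vw + 9/4v, LT = v².

S(g_3,r): lcm = v²w. S = ¼v² + 43/6vw² + 23/8vw - ¾v.
  leading term v²: subtract (-⅓)·r from ¼v² + 43/6vw² + 23/8vw - ¾v → 43/6vw² + 14/3vw
  leading term vw²: no divisor's leading term divides it; move 43/6vw² to the remainder.
  leading term vw: no divisor's leading term divides it; move 14/3vw to the remainder.
  remainder 43/6vw² + 14/3vw ≠ 0; add m_5 = 43/6vw² + 14/3vw to the basis.

The other S-polynomials (S(g_1,g_2), S(g_1,g_3), S(g_1,r), S(g_2,g_3), S(g_2,r), S(g_1,m_5), S(g_2,m_5), S(g_3,m_5), S(r,m_5)) all reduce to 0 modulo the current basis, so we have a Gröbner basis.
Inter-reduce: drop elements whose leading term is divisible by another's, tail-reduce, and make monic.
Reduced Gröbner basis: {uw - ½w, v² - 43/6vw - 3v, vw² + 28/43vw}.
The reduced Gröbner basis of I + (p) is {uw - ½w, v² - 43/6vw - 3v, vw² + 28/43vw} ≠ {1}, a proper ideal, so the enlarged system stays consistent: p is independent of I, with normal form -¾v² + 43/8vw + 9/4v.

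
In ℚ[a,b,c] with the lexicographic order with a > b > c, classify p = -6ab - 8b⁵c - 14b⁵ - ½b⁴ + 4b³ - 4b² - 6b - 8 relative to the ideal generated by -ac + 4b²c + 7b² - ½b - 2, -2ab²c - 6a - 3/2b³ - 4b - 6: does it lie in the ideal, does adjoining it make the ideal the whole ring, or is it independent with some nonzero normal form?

Adjoining -6ab - 8b⁵c - 14b⁵ - ½b⁴ + 4b³ - 4b² - 6b - 8 makes the ideal the whole ring: the system is inconsistent.

First compute the reduced Gröbner basis of I by Buchberger's algorithm.
f_1 = -ac + 4b²c + 7b² - ½b - 2, LT = ac.
f_2 = -2ab²c - 6a - 3/2b³ - 4b - 6, LT = ab²c.

S(f_1,f_2): lcm = ab²c. S = -3a - 4b⁴c - 7b⁴ - ¼b³ + 2b² - 2b - 3.
  leading term a: no divisor's leading term divides it; move -3a to the remainder.
  leading term b⁴c: no divisor's leading term divides it; move -4b⁴c to the remainder.
  leading term b⁴: no divisor's leading term divides it; move -7b⁴ to the remainder.
  leading term b³: no divisor's leading term divides it; move -¼b³ to the remainder.
  leading term b²: no divisor's leading term divides it; move 2b² to the remainder.
  leading term b: no divisor's leading term divides it; move -2b to the remainder.
  leading term 1: no divisor's leading term divides it; move -3 to the remainder.
  remainder -3a - 4b⁴c - 7b⁴ - ¼b³ + 2b² - 2b - 3 ≠ 0; add h_3 = -3a - 4b⁴c - 7b⁴ - ¼b³ + 2b² - 2b - 3 to the basis.

S(f_1,h_3): lcm = ac. S = -4/3b⁴c² - 7/3b⁴c - 1/12b³c - 10/3b²c - 7b² - ⅔bc + ½b - c + 2.
  leading term b⁴c²: no divisor's leading term divides it; move -4/3b⁴c² to the remainder.
  leading term b⁴c: no divisor's leading term divides it; move -7/3b⁴c to the remainder.
  leading term b³c: no divisor's leading term divides it; move -1/12b³c to the remainder.
  leading term b²c: no divisor's leading term divides it; move -10/3b²c to the remainder.
  leading term b²: no divisor's leading term divides it; move -7b² to the remainder.
  leading term bc: no divisor's leading term divides it; move -⅔bc to the remainder.
  leading term b: no divisor's leading term divides it; move ½b to the remainder.
  leading term c: no divisor's leading term divides it; move -c to the remainder.
  leading term 1: no divisor's leading term divides it; move 2 to the remainder.
  remainder -4/3b⁴c² - 7/3b⁴c - 1/12b³c - 10/3b²c - 7b² - ⅔bc + ½b - c + 2 ≠ 0; add h_4 = -4/3b⁴c² - 7/3b⁴c - 1/12b³c - 10/3b²c - 7b² - ⅔bc + ½b - c + 2 to the basis.

The other S-polynomials (S(f_2,h_3), S(f_1,h_4), S(f_2,h_4), S(h_3,h_4)) all reduce to 0 modulo the current basis, so we have a Gröbner basis.
Inter-reduce: drop elements whose leading term is divisible by another's, tail-reduce, and make monic.
Reduced Gröbner basis: {a + 4/3b⁴c + 7/3b⁴ + 1/12b³ - ⅔b² + ⅔b + 1, b⁴c² + 7/4b⁴c + 1/16b³c + 5/2b²c + 21/4b² + ½bc - ⅜b + ¾c - 3/2}.
Label its elements g_1 = a + 4/3b⁴c + 7/3b⁴ + 1/12b³ - ⅔b² + ⅔b + 1, g_2 = b⁴c² + 7/4b⁴c + 1/16b³c + 5/2b²c + 21/4b² + ½bc - ⅜b + ¾c - 3/2.

Reduce p = -6ab - 8b⁵c - 14b⁵ - ½b⁴ + 4b³ - 4b² - 6b - 8 modulo G:
  leading term ab: subtract (-6b)·g_1 from -6ab - 8b⁵c - 14b⁵ - ½b⁴ + 4b³ - 4b² - 6b - 8 → -8
  leading term 1: no divisor's leading term divides it; move -8 to the remainder.
  normal form = -8.
The normal form is nonzero, so p ∉ I. Since p minus its normal form lies in I, I + (p) = I + (r) where r = -8; decide whether this ideal is the whole ring.
Here r = -8 is a nonzero constant, hence a unit: 1 ∈ I + (p), the Gröbner basis of I + (p) is {1}, and the enlarged system has no common solution — adjoining p is inconsistent.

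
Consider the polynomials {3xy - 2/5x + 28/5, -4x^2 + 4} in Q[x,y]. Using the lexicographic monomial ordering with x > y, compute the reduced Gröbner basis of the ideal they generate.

G = {x + 15/28y - 1/14, y^2 - 4/15y - 52/15}

This is the nonlinear analogue of row-reducing a linear system.

f_1 = 3xy - 2/5x + 28/5, LT = xy.
f_2 = -4x^2 + 4, LT = x^2.

S(f_1,f_2): lcm = x^2y. S = -2/15x^2 + 28/15x + y.
  reduce S modulo (f_1, f_2):
  remainder 28/15x + y - 2/15 ≠ 0; add g_3 = 28/15x + y - 2/15 to the basis.

S(f_1,g_3): lcm = xy. S = -2/15x - 15/28y^2 + 1/14y + 28/15.
  reduce S modulo (f_1, f_2, g_3):
  remainder -15/28y^2 + 1/7y + 13/7 ≠ 0; add g_4 = -15/28y^2 + 1/7y + 13/7 to the basis.

The other S-polynomials (S(f_2,g_3), S(f_1,g_4), S(f_2,g_4), S(g_3,g_4)) all reduce to 0 modulo the current basis, so we have a Gröbner basis.
Inter-reduce: drop elements whose leading term is divisible by another's, tail-reduce, and make monic.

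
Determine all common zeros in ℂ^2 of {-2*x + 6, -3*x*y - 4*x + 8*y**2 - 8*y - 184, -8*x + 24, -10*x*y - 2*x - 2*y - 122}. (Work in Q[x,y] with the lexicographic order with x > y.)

Compute a lex Gröbner basis by Buchberger's algorithm.
f_1 = -2*x + 6, LT = x.
f_2 = -3*x*y - 4*x + 8*y**2 - 8*y - 184, LT = x*y.
f_3 = -8*x + 24, LT = x.
f_4 = -10*x*y - 2*x - 2*y - 122, LT = x*y.

S(f_1,f_2): lcm = x*y. S = -4/3*x + 8/3*y**2 - 17/3*y - 184/3.
  leading term x: subtract (2/3)·f_1 from -4/3*x + 8/3*y**2 - 17/3*y - 184/3 → 8/3*y**2 - 17/3*y - 196/3
  leading term y**2: no divisor's leading term divides it; move 8/3*y**2 to the remainder.
  leading term y: no divisor's leading term divides it; move -17/3*y to the remainder.
  leading term 1: no divisor's leading term divides it; move -196/3 to the remainder.
  remainder 8/3*y**2 - 17/3*y - 196/3 ≠ 0; add h_5 = 8/3*y**2 - 17/3*y - 196/3 to the basis.

S(f_1,f_4): lcm = x*y. S = -1/5*x - 16/5*y - 61/5.
  leading term x: subtract (1/10)·f_1 from -1/5*x - 16/5*y - 61/5 → -16/5*y - 64/5
  leading term y: no divisor's leading term divides it; move -16/5*y to the remainder.
  leading term 1: no divisor's leading term divides it; move -64/5 to the remainder.
  remainder -16/5*y - 64/5 ≠ 0; add h_6 = -16/5*y - 64/5 to the basis.

The other S-polynomials (S(f_1,f_3), S(f_2,f_3), S(f_2,f_4), S(f_3,f_4), S(f_1,h_5), S(f_2,h_5), S(f_3,h_5), S(f_4,h_5), S(f_1,h_6), S(f_2,h_6), S(f_3,h_6), S(f_4,h_6), S(h_5,h_6)) all reduce to 0 modulo the current basis, so we have a Gröbner basis.
Inter-reduce: drop elements whose leading term is divisible by another's, tail-reduce, and make monic.
Reduced Gröbner basis: {x - 3, y + 4}.

The lex basis is triangular: the last element involves only y. Solving y + 4 = 0 gives y ∈ {-4}; substituting each value into the earlier elements determines the remaining variables.
  y = -4: the earlier basis element becomes x - 3 = 0, giving x = 3 — point (3, -4).

{(3, -4)}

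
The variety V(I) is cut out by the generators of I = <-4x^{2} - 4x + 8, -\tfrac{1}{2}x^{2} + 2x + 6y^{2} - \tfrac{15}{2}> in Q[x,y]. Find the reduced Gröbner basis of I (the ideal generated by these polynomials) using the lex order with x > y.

f_1 = -4x^{2} - 4x + 8, LT = x^{2}.
f_2 = -\tfrac{1}{2}x^{2} + 2x + 6y^{2} - \tfrac{15}{2}, LT = x^{2}.

S(f_1,f_2): lcm = x^{2}. S = 5x + 12y^{2} - 17.
  reduce S modulo (f_1, f_2):
  remainder 5x + 12y^{2} - 17 ≠ 0; add g_3 = 5x + 12y^{2} - 17 to the basis.

S(f_1,g_3): lcm = x^{2}. S = -\tfrac{12}{5}xy^{2} + \tfrac{22}{5}x - 2.
  reduce S modulo (f_1, f_2, g_3):
  remainder \tfrac{144}{25}y^{4} - \tfrac{468}{25}y^{2} + \tfrac{324}{25} ≠ 0; add g_4 = \tfrac{144}{25}y^{4} - \tfrac{468}{25}y^{2} + \tfrac{324}{25} to the basis.

The other S-polynomials (S(f_2,g_3), S(f_1,g_4), S(f_2,g_4), S(g_3,g_4)) all reduce to 0 modulo the current basis, so we have a Gröbner basis.
Inter-reduce: drop elements whose leading term is divisible by another's, tail-reduce, and make monic.

G = {x + \tfrac{12}{5}y^{2} - \tfrac{17}{5}, y^{4} - \tfrac{13}{4}y^{2} + \tfrac{9}{4}}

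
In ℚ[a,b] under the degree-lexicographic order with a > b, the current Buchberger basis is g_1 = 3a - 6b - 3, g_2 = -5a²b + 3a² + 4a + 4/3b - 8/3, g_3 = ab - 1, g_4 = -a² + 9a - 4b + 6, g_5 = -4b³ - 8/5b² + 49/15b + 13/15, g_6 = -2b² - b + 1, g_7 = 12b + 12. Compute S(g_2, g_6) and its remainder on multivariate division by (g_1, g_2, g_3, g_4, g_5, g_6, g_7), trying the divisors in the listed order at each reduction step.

lcm(LM(g_2), LM(g_6)) = a²b².
S = (lcm/LT(g_2))·g_2 − (lcm/LT(g_6))·g_6 = -11/10a²b + ½a² - ⅘ab - 4/15b² + 8/15b.
Reduce S modulo (g_1, g_2, g_3, g_4, g_5, g_6, g_7) in that order:
  leading term a²b: subtract (-11/30ab)·g_1 from -11/10a²b + ½a² - ⅘ab - 4/15b² + 8/15b → -11/5ab² + ½a² - 19/10ab - 4/15b² + 8/15b
  leading term ab²: subtract (-11/15b²)·g_1 from -11/5ab² + ½a² - 19/10ab - 4/15b² + 8/15b → -22/5b³ + ½a² - 19/10ab - 37/15b² + 8/15b
  leading term b³: subtract (11/10)·g_5 from -22/5b³ + ½a² - 19/10ab - 37/15b² + 8/15b → ½a² - 19/10ab - 53/75b² - 153/50b - 143/150
  leading term a²: subtract (⅙a)·g_1 from ½a² - 19/10ab - 53/75b² - 153/50b - 143/150 → -9/10ab - 53/75b² + ½a - 153/50b - 143/150
  leading term ab: subtract (-3/10b)·g_1 from -9/10ab - 53/75b² + ½a - 153/50b - 143/150 → -188/75b² + ½a - 99/25b - 143/150
  leading term b²: subtract (94/75)·g_6 from -188/75b² + ½a - 99/25b - 143/150 → ½a - 203/75b - 331/150
  leading term a: subtract (⅙)·g_1 from ½a - 203/75b - 331/150 → -128/75b - 128/75
  leading term b: subtract (-32/225)·g_7 from -128/75b - 128/75 → 0
The remainder is 0, so this S-polynomial contributes no new basis element.

S(g_2, g_6) = -11/10a²b + ½a² - ⅘ab - 4/15b² + 8/15b; remainder on division = 0.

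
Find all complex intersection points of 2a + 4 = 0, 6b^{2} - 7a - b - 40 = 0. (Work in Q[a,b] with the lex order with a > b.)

{(-2, -2), (-2, 13/6)}

Compute a lex Gröbner basis by Buchberger's algorithm.
f_1 = 2a + 4, LT = a.
f_2 = -7a + 6b^{2} - b - 40, LT = a.

S(f_1,f_2): lcm = a. S = \tfrac{6}{7}b^{2} - \tfrac{1}{7}b - \tfrac{26}{7}.
  reduce S modulo (f_1, f_2):
  remainder \tfrac{6}{7}b^{2} - \tfrac{1}{7}b - \tfrac{26}{7} ≠ 0; add h_3 = \tfrac{6}{7}b^{2} - \tfrac{1}{7}b - \tfrac{26}{7} to the basis.

The other S-polynomials (S(f_1,h_3), S(f_2,h_3)) all reduce to 0 modulo the current basis, so we have a Gröbner basis.
Inter-reduce: drop elements whose leading term is divisible by another's, tail-reduce, and make monic.
Reduced Gröbner basis: {a + 2, b^{2} - \tfrac{1}{6}b - \tfrac{13}{3}}.

The lex basis is triangular: the last element involves only b. Solving b^{2} - \tfrac{1}{6}b - \tfrac{13}{3} = 0 gives b ∈ {-2, 13/6}; substituting each value into the earlier elements determines the remaining variables.
  b = -2: the earlier basis element becomes a + 2 = 0, giving a = -2 — point (-2, -2).
  b = 13/6: the earlier basis element becomes a + 2 = 0, giving a = -2 — point (-2, 13/6).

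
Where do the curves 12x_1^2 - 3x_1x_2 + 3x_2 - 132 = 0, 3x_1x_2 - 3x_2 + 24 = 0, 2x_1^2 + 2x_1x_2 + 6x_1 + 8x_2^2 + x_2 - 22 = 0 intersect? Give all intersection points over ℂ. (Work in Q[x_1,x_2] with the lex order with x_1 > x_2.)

Compute a lex Gröbner basis by Buchberger's algorithm.
f_1 = 12x_1^2 - 3x_1x_2 + 3x_2 - 132, LT = x_1^2.
f_2 = 3x_1x_2 - 3x_2 + 24, LT = x_1x_2.
f_3 = 2x_1^2 + 2x_1x_2 + 6x_1 + 8x_2^2 + x_2 - 22, LT = x_1^2.

S(f_1,f_2): lcm = x_1^2x_2. S = -1/4x_1x_2^2 + x_1x_2 - 8x_1 + 1/4x_2^2 - 11x_2.
  reduce S modulo (f_1, f_2, f_3):
  remainder -8x_1 - 8x_2 - 8 ≠ 0; add h_4 = -8x_1 - 8x_2 - 8 to the basis.

S(f_1,f_3): lcm = x_1^2. S = -5/4x_1x_2 - 3x_1 - 4x_2^2 - 1/4x_2.
  reduce S modulo (f_1, f_2, f_3, h_4):
  remainder -4x_2^2 + 3/2x_2 + 13 ≠ 0; add h_5 = -4x_2^2 + 3/2x_2 + 13 to the basis.

S(f_2,f_3): lcm = x_1^2x_2. S = -x_1x_2^2 - 4x_1x_2 + 8x_1 - 4x_2^3 - 1/2x_2^2 + 11x_2.
  reduce S modulo (f_1, f_2, f_3, h_4, h_5):
  remainder -57/8x_2 + 57/4 ≠ 0; add h_6 = -57/8x_2 + 57/4 to the basis.

The other S-polynomials (S(f_1,h_4), S(f_2,h_4), S(f_3,h_4), S(f_1,h_5), S(f_2,h_5), S(f_3,h_5), S(h_4,h_5), S(f_1,h_6), S(f_2,h_6), S(f_3,h_6), S(h_4,h_6), S(h_5,h_6)) all reduce to 0 modulo the current basis, so we have a Gröbner basis.
Inter-reduce: drop elements whose leading term is divisible by another's, tail-reduce, and make monic.
Reduced Gröbner basis: {x_1 + 3, x_2 - 2}.

Elimination: the polynomial x_2 - 2 lies in the elimination ideal for x_2, so x_2 ∈ {2}. For each such x_2, the remaining basis elements (now univariate) give the rest of the solution.
  x_2 = 2: the earlier basis element becomes x_1 + 3 = 0, giving x_1 = -3 — point (-3, 2).

{(-3, 2)}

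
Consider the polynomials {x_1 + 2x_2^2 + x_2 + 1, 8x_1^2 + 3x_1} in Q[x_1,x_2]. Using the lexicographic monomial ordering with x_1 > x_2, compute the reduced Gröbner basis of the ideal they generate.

The reduced Gröbner basis is the canonical form of the ideal for this ordering.

f_1 = x_1 + 2x_2^2 + x_2 + 1, LT = x_1.
f_2 = 8x_1^2 + 3x_1, LT = x_1^2.

S(f_1,f_2): lcm = x_1^2. S = 2x_1x_2^2 + x_1x_2 + 5/8x_1.
  leading term x_1x_2^2: subtract (2x_2^2)·f_1 from 2x_1x_2^2 + x_1x_2 + 5/8x_1 → x_1x_2 + 5/8x_1 - 4x_2^4 - 2x_2^3 - 2x_2^2
  leading term x_1x_2: subtract (x_2)·f_1 from x_1x_2 + 5/8x_1 - 4x_2^4 - 2x_2^3 - 2x_2^2 → 5/8x_1 - 4x_2^4 - 4x_2^3 - 3x_2^2 - x_2
  leading term x_1: subtract (5/8)·f_1 from 5/8x_1 - 4x_2^4 - 4x_2^3 - 3x_2^2 - x_2 → -4x_2^4 - 4x_2^3 - 17/4x_2^2 - 13/8x_2 - 5/8
  leading term x_2^4: no divisor's leading term divides it; move -4x_2^4 to the remainder.
  leading term x_2^3: no divisor's leading term divides it; move -4x_2^3 to the remainder.
  leading term x_2^2: no divisor's leading term divides it; move -17/4x_2^2 to the remainder.
  leading term x_2: no divisor's leading term divides it; move -13/8x_2 to the remainder.
  leading term 1: no divisor's leading term divides it; move -5/8 to the remainder.
  remainder -4x_2^4 - 4x_2^3 - 17/4x_2^2 - 13/8x_2 - 5/8 ≠ 0; add g_3 = -4x_2^4 - 4x_2^3 - 17/4x_2^2 - 13/8x_2 - 5/8 to the basis.

The other S-polynomials (S(f_1,g_3), S(f_2,g_3)) all reduce to 0 modulo the current basis, so we have a Gröbner basis.
Inter-reduce: drop elements whose leading term is divisible by another's, tail-reduce, and make monic.

G = {x_1 + 2x_2^2 + x_2 + 1, x_2^4 + x_2^3 + 17/16x_2^2 + 13/32x_2 + 5/32}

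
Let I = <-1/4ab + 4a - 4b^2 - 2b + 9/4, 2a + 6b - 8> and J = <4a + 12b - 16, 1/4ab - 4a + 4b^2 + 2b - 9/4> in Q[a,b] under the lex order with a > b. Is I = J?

Equality of ideals is decidable: compute both reduced Gröbner bases (unique for the ordering) and check whether they agree.
Buchberger on the first generating set:
f_1 = -1/4ab + 4a - 4b^2 - 2b + 9/4, LT = ab.
f_2 = 2a + 6b - 8, LT = a.

S(f_1,f_2): lcm = ab. S = -16a + 13b^2 + 12b - 9.
  leading term a: subtract (-8)·f_2 from -16a + 13b^2 + 12b - 9 → 13b^2 + 60b - 73
  leading term b^2: no divisor's leading term divides it; move 13b^2 to the remainder.
  leading term b: no divisor's leading term divides it; move 60b to the remainder.
  leading term 1: no divisor's leading term divides it; move -73 to the remainder.
  remainder 13b^2 + 60b - 73 ≠ 0; add g_3 = 13b^2 + 60b - 73 to the basis.

The other S-polynomials (S(f_1,g_3), S(f_2,g_3)) all reduce to 0 modulo the current basis, so we have a Gröbner basis.
Inter-reduce: drop elements whose leading term is divisible by another's, tail-reduce, and make monic.
Reduced Gröbner basis: {a + 3b - 4, b^2 + 60/13b - 73/13}.

Buchberger on the second generating set:
h_1 = 4a + 12b - 16, LT = a.
h_2 = 1/4ab - 4a + 4b^2 + 2b - 9/4, LT = ab.

S(h_1,h_2): lcm = ab. S = 16a - 13b^2 - 12b + 9.
  leading term a: subtract (4)·h_1 from 16a - 13b^2 - 12b + 9 → -13b^2 - 60b + 73
  leading term b^2: no divisor's leading term divides it; move -13b^2 to the remainder.
  leading term b: no divisor's leading term divides it; move -60b to the remainder.
  leading term 1: no divisor's leading term divides it; move 73 to the remainder.
  remainder -13b^2 - 60b + 73 ≠ 0; add k_3 = -13b^2 - 60b + 73 to the basis.

The other S-polynomials (S(h_1,k_3), S(h_2,k_3)) all reduce to 0 modulo the current basis, so we have a Gröbner basis.
Inter-reduce: drop elements whose leading term is divisible by another's, tail-reduce, and make monic.
Reduced Gröbner basis: {a + 3b - 4, b^2 + 60/13b - 73/13}.

The two bases agree; hence the ideals are identical.

Yes, the ideals are equal.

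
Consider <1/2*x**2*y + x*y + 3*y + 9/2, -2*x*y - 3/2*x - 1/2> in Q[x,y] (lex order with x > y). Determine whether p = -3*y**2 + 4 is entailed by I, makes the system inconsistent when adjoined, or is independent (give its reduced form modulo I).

First compute the reduced Gröbner basis of I by Buchberger's algorithm.
f_1 = 1/2*x**2*y + x*y + 3*y + 9/2, LT = x**2*y.
f_2 = -2*x*y - 3/2*x - 1/2, LT = x*y.

S(f_1,f_2): lcm = x**2*y. S = -3/4*x**2 + 2*x*y - 1/4*x + 6*y + 9.
  leading term x**2: no divisor's leading term divides it; move -3/4*x**2 to the remainder.
  leading term x*y: subtract (-1)·f_2 from 2*x*y - 1/4*x + 6*y + 9 → -7/4*x + 6*y + 17/2
  leading term x: no divisor's leading term divides it; move -7/4*x to the remainder.
  leading term y: no divisor's leading term divides it; move 6*y to the remainder.
  leading term 1: no divisor's leading term divides it; move 17/2 to the remainder.
  remainder -3/4*x**2 - 7/4*x + 6*y + 17/2 ≠ 0; add h_3 = -3/4*x**2 - 7/4*x + 6*y + 17/2 to the basis.

S(f_1,h_3): lcm = x**2*y. S = -1/3*x*y + 8*y**2 + 52/3*y + 9.
  leading term x*y: subtract (1/6)·f_2 from -1/3*x*y + 8*y**2 + 52/3*y + 9 → 1/4*x + 8*y**2 + 52/3*y + 109/12
  leading term x: no divisor's leading term divides it; move 1/4*x to the remainder.
  leading term y**2: no divisor's leading term divides it; move 8*y**2 to the remainder.
  leading term y: no divisor's leading term divides it; move 52/3*y to the remainder.
  leading term 1: no divisor's leading term divides it; move 109/12 to the remainder.
  remainder 1/4*x + 8*y**2 + 52/3*y + 109/12 ≠ 0; add h_4 = 1/4*x + 8*y**2 + 52/3*y + 109/12 to the basis.

S(f_2,h_4): lcm = x*y. S = 3/4*x - 32*y**3 - 208/3*y**2 - 109/3*y + 1/4.
  leading term x: subtract (3)·h_4 from 3/4*x - 32*y**3 - 208/3*y**2 - 109/3*y + 1/4 → -32*y**3 - 280/3*y**2 - 265/3*y - 27
  leading term y**3: no divisor's leading term divides it; move -32*y**3 to the remainder.
  leading term y**2: no divisor's leading term divides it; move -280/3*y**2 to the remainder.
  leading term y: no divisor's leading term divides it; move -265/3*y to the remainder.
  leading term 1: no divisor's leading term divides it; move -27 to the remainder.
  remainder -32*y**3 - 280/3*y**2 - 265/3*y - 27 ≠ 0; add h_5 = -32*y**3 - 280/3*y**2 - 265/3*y - 27 to the basis.

The other S-polynomials (S(f_2,h_3), S(f_1,h_4), S(h_3,h_4), S(f_1,h_5), S(f_2,h_5), S(h_3,h_5), S(h_4,h_5)) all reduce to 0 modulo the current basis, so we have a Gröbner basis.
Inter-reduce: drop elements whose leading term is divisible by another's, tail-reduce, and make monic.
Reduced Gröbner basis: {x + 32*y**2 + 208/3*y + 109/3, y**3 + 35/12*y**2 + 265/96*y + 27/32}.
Label its elements g_1 = x + 32*y**2 + 208/3*y + 109/3, g_2 = y**3 + 35/12*y**2 + 265/96*y + 27/32.

Reduce p = -3*y**2 + 4 modulo G:
  leading term y**2: no divisor's leading term divides it; move -3*y**2 to the remainder.
  leading term 1: no divisor's leading term divides it; move 4 to the remainder.
  normal form = -3*y**2 + 4.
The normal form is nonzero, so p ∉ I. Since p minus its normal form lies in I, I + (p) = I + (r) where r = -3*y**2 + 4; decide whether this ideal is the whole ring.
Run Buchberger on G together with r (pairs among the g_i already reduce to 0 since G is a Gröbner basis):
g_1 = x + 32*y**2 + 208/3*y + 109/3, LT = x.
g_2 = y**3 + 35/12*y**2 + 265/96*y + 27/32, LT = y**3.
r = -3*y**2 + 4, LT = y**2.

S(g_2,r): lcm = y**3. S = 35/12*y**2 + 131/32*y + 27/32.
  leading term y**2: subtract (-35/36)·r from 35/12*y**2 + 131/32*y + 27/32 → 131/32*y + 1363/288
  leading term y: no divisor's leading term divides it; move 131/32*y to the remainder.
  leading term 1: no divisor's leading term divides it; move 1363/288 to the remainder.
  remainder 131/32*y + 1363/288 ≠ 0; add m_4 = 131/32*y + 1363/288 to the basis.

S(r,m_4): lcm = y**2. S = -1363/1179*y - 4/3.
  leading term y: subtract (-43616/154449)·m_4 from -1363/1179*y - 4/3 → 4381/1390041
  leading term 1: no divisor's leading term divides it; move 4381/1390041 to the remainder.
  remainder 4381/1390041 ≠ 0; add m_5 = 4381/1390041 to the basis.

The other S-polynomials (S(g_1,g_2), S(g_1,r), S(g_1,m_4), S(g_2,m_4), S(g_1,m_5), S(g_2,m_5), S(r,m_5), S(m_4,m_5)) all reduce to 0 modulo the current basis, so we have a Gröbner basis.
Inter-reduce: drop elements whose leading term is divisible by another's, tail-reduce, and make monic.
Reduced Gröbner basis: {1}.
The reduced Gröbner basis of I + (p) is {1}: the ideal is the whole ring, so the enlarged system has no common solution — adjoining p is inconsistent.

Adjoining -3*y**2 + 4 makes the ideal the whole ring: the system is inconsistent.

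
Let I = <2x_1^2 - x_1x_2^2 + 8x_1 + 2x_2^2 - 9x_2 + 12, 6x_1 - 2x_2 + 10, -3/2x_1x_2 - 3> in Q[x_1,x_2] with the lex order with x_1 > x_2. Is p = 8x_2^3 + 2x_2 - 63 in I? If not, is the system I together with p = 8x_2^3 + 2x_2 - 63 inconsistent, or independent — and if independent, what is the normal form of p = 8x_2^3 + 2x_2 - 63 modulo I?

Adjoining 8x_2^3 + 2x_2 - 63 makes the ideal the whole ring: the system is inconsistent.

First compute the reduced Gröbner basis of I by Buchberger's algorithm.
f_1 = 2x_1^2 - x_1x_2^2 + 8x_1 + 2x_2^2 - 9x_2 + 12, LT = x_1^2.
f_2 = 6x_1 - 2x_2 + 10, LT = x_1.
f_3 = -3/2x_1x_2 - 3, LT = x_1x_2.

S(f_1,f_2): lcm = x_1^2. S = -1/2x_1x_2^2 + 1/3x_1x_2 + 7/3x_1 + x_2^2 - 9/2x_2 + 6.
  leading term x_1x_2^2: subtract (-1/12x_2^2)·f_2 from -1/2x_1x_2^2 + 1/3x_1x_2 + 7/3x_1 + x_2^2 - 9/2x_2 + 6 → 1/3x_1x_2 + 7/3x_1 - 1/6x_2^3 + 11/6x_2^2 - 9/2x_2 + 6
  leading term x_1x_2: subtract (1/18x_2)·f_2 from 1/3x_1x_2 + 7/3x_1 - 1/6x_2^3 + 11/6x_2^2 - 9/2x_2 + 6 → 7/3x_1 - 1/6x_2^3 + 35/18x_2^2 - 91/18x_2 + 6
  leading term x_1: subtract (7/18)·f_2 from 7/3x_1 - 1/6x_2^3 + 35/18x_2^2 - 91/18x_2 + 6 → -1/6x_2^3 + 35/18x_2^2 - 77/18x_2 + 19/9
  leading term x_2^3: no divisor's leading term divides it; move -1/6x_2^3 to the remainder.
  leading term x_2^2: no divisor's leading term divides it; move 35/18x_2^2 to the remainder.
  leading term x_2: no divisor's leading term divides it; move -77/18x_2 to the remainder.
  leading term 1: no divisor's leading term divides it; move 19/9 to the remainder.
  remainder -1/6x_2^3 + 35/18x_2^2 - 77/18x_2 + 19/9 ≠ 0; add h_4 = -1/6x_2^3 + 35/18x_2^2 - 77/18x_2 + 19/9 to the basis.

S(f_1,f_3): lcm = x_1^2x_2. S = -1/2x_1x_2^3 + 4x_1x_2 - 2x_1 + x_2^3 - 9/2x_2^2 + 6x_2.
  leading term x_1x_2^3: subtract (-1/12x_2^3)·f_2 from -1/2x_1x_2^3 + 4x_1x_2 - 2x_1 + x_2^3 - 9/2x_2^2 + 6x_2 → 4x_1x_2 - 2x_1 - 1/6x_2^4 + 11/6x_2^3 - 9/2x_2^2 + 6x_2
  leading term x_1x_2: subtract (2/3x_2)·f_2 from 4x_1x_2 - 2x_1 - 1/6x_2^4 + 11/6x_2^3 - 9/2x_2^2 + 6x_2 → -2x_1 - 1/6x_2^4 + 11/6x_2^3 - 19/6x_2^2 - 2/3x_2
  leading term x_1: subtract (-1/3)·f_2 from -2x_1 - 1/6x_2^4 + 11/6x_2^3 - 19/6x_2^2 - 2/3x_2 → -1/6x_2^4 + 11/6x_2^3 - 19/6x_2^2 - 4/3x_2 + 10/3
  leading term x_2^4: subtract (x_2)·h_4 from -1/6x_2^4 + 11/6x_2^3 - 19/6x_2^2 - 4/3x_2 + 10/3 → -1/9x_2^3 + 10/9x_2^2 - 31/9x_2 + 10/3
  leading term x_2^3: subtract (2/3)·h_4 from -1/9x_2^3 + 10/9x_2^2 - 31/9x_2 + 10/3 → -5/27x_2^2 - 16/27x_2 + 52/27
  leading term x_2^2: no divisor's leading term divides it; move -5/27x_2^2 to the remainder.
  leading term x_2: no divisor's leading term divides it; move -16/27x_2 to the remainder.
  leading term 1: no divisor's leading term divides it; move 52/27 to the remainder.
  remainder -5/27x_2^2 - 16/27x_2 + 52/27 ≠ 0; add h_5 = -5/27x_2^2 - 16/27x_2 + 52/27 to the basis.

S(f_2,f_3): lcm = x_1x_2. S = -1/3x_2^2 + 5/3x_2 - 2.
  leading term x_2^2: subtract (9/5)·h_5 from -1/3x_2^2 + 5/3x_2 - 2 → 41/15x_2 - 82/15
  leading term x_2: no divisor's leading term divides it; move 41/15x_2 to the remainder.
  leading term 1: no divisor's leading term divides it; move -82/15 to the remainder.
  remainder 41/15x_2 - 82/15 ≠ 0; add h_6 = 41/15x_2 - 82/15 to the basis.

The other S-polynomials (S(f_1,h_4), S(f_2,h_4), S(f_3,h_4), S(f_1,h_5), S(f_2,h_5), S(f_3,h_5), S(h_4,h_5), S(f_1,h_6), S(f_2,h_6), S(f_3,h_6), S(h_4,h_6), S(h_5,h_6)) all reduce to 0 modulo the current basis, so we have a Gröbner basis.
Inter-reduce: drop elements whose leading term is divisible by another's, tail-reduce, and make monic.
Reduced Gröbner basis: {x_1 + 1, x_2 - 2}.
Label its elements g_1 = x_1 + 1, g_2 = x_2 - 2.

Reduce p = 8x_2^3 + 2x_2 - 63 modulo G:
  leading term x_2^3: subtract (8x_2^2)·g_2 from 8x_2^3 + 2x_2 - 63 → 16x_2^2 + 2x_2 - 63
  leading term x_2^2: subtract (16x_2)·g_2 from 16x_2^2 + 2x_2 - 63 → 34x_2 - 63
  leading term x_2: subtract (34)·g_2 from 34x_2 - 63 → 5
  leading term 1: no divisor's leading term divides it; move 5 to the remainder.
  normal form = 5.
The normal form is nonzero, so p ∉ I. Since p minus its normal form lies in I, I + (p) = I + (r) where r = 5; decide whether this ideal is the whole ring.
Here r = 5 is a nonzero constant, hence a unit: 1 ∈ I + (p), the Gröbner basis of I + (p) is {1}, and the enlarged system has no common solution — adjoining p is inconsistent.

Ideal membership is decidable via reduction modulo a Gröbner basis.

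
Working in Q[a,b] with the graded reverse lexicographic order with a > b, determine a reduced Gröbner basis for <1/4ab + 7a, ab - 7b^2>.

The reduced Gröbner basis is the canonical form of the ideal for this ordering.

f_1 = 1/4ab + 7a, LT = ab.
f_2 = ab - 7b^2, LT = ab.

S(f_1,f_2): lcm = ab. S = 7b^2 + 28a.
  leading term b^2: no divisor's leading term divides it; move 7b^2 to the remainder.
  leading term a: no divisor's leading term divides it; move 28a to the remainder.
  remainder 7b^2 + 28a ≠ 0; add g_3 = 7b^2 + 28a to the basis.

S(f_1,g_3): lcm = ab^2. S = -4a^2 + 28ab.
  leading term a^2: no divisor's leading term divides it; move -4a^2 to the remainder.
  leading term ab: subtract (112)·f_1 from 28ab → -784a
  leading term a: no divisor's leading term divides it; move -784a to the remainder.
  remainder -4a^2 - 784a ≠ 0; add g_4 = -4a^2 - 784a to the basis.

S(f_2,g_3): lcm = ab^2. S = -7b^3 - 4a^2.
  leading term b^3: subtract (-b)·g_3 from -7b^3 - 4a^2 → -4a^2 + 28ab
  leading term a^2: subtract (1)·g_4 from -4a^2 + 28ab → 28ab + 784a
  leading term ab: subtract (112)·f_1 from 28ab + 784a → 0
  remainder 0.

S(f_1,g_4): lcm = a^2b. S = 28a^2 - 196ab.
  leading term a^2: subtract (-7)·g_4 from 28a^2 - 196ab → -196ab - 5488a
  leading term ab: subtract (-784)·f_1 from -196ab - 5488a → 0
  remainder 0.

S(f_2,g_4): lcm = a^2b. S = -7ab^2 - 196ab.
  leading term ab^2: subtract (-28b)·f_1 from -7ab^2 - 196ab → 0
  remainder 0.

S(g_3,g_4): leading monomials are coprime, so the S-polynomial reduces to 0 (Buchberger's first criterion).
Every S-polynomial of the final basis reduces to 0, so we have a Gröbner basis.
Inter-reduce: drop elements whose leading term is divisible by another's, tail-reduce, and make monic.

G = {a^2 + 196a, ab + 28a, b^2 + 4a}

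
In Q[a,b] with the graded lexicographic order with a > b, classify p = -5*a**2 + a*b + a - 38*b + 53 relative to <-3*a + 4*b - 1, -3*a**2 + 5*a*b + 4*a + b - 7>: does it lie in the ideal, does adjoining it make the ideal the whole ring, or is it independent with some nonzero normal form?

Adjoining -5*a**2 + a*b + a - 38*b + 53 makes the ideal the whole ring: the system is inconsistent.

First compute the reduced Gröbner basis of I by Buchberger's algorithm.
f_1 = -3*a + 4*b - 1, LT = a.
f_2 = -3*a**2 + 5*a*b + 4*a + b - 7, LT = a**2.

S(f_1,f_2): lcm = a**2. S = 1/3*a*b + 5/3*a + 1/3*b - 7/3.
  leading term a*b: subtract (-1/9*b)·f_1 from 1/3*a*b + 5/3*a + 1/3*b - 7/3 → 4/9*b**2 + 5/3*a + 2/9*b - 7/3
  leading term b**2: no divisor's leading term divides it; move 4/9*b**2 to the remainder.
  leading term a: subtract (-5/9)·f_1 from 5/3*a + 2/9*b - 7/3 → 22/9*b - 26/9
  leading term b: no divisor's leading term divides it; move 22/9*b to the remainder.
  leading term 1: no divisor's leading term divides it; move -26/9 to the remainder.
  remainder 4/9*b**2 + 22/9*b - 26/9 ≠ 0; add h_3 = 4/9*b**2 + 22/9*b - 26/9 to the basis.

The other S-polynomials (S(f_1,h_3), S(f_2,h_3)) all reduce to 0 modulo the current basis, so we have a Gröbner basis.
Inter-reduce: drop elements whose leading term is divisible by another's, tail-reduce, and make monic.
Reduced Gröbner basis: {b**2 + 11/2*b - 13/2, a - 4/3*b + 1/3}.
Label its elements g_1 = b**2 + 11/2*b - 13/2, g_2 = a - 4/3*b + 1/3.

Reduce p = -5*a**2 + a*b + a - 38*b + 53 modulo G:
  leading term a**2: subtract (-5*a)·g_2 from -5*a**2 + a*b + a - 38*b + 53 → -17/3*a*b + 8/3*a - 38*b + 53
  leading term a*b: subtract (-17/3*b)·g_2 from -17/3*a*b + 8/3*a - 38*b + 53 → -68/9*b**2 + 8/3*a - 325/9*b + 53
  leading term b**2: subtract (-68/9)·g_1 from -68/9*b**2 + 8/3*a - 325/9*b + 53 → 8/3*a + 49/9*b + 35/9
  leading term a: subtract (8/3)·g_2 from 8/3*a + 49/9*b + 35/9 → 9*b + 3
  leading term b: no divisor's leading term divides it; move 9*b to the remainder.
  leading term 1: no divisor's leading term divides it; move 3 to the remainder.
  normal form = 9*b + 3.
The normal form is nonzero, so p ∉ I. Since p minus its normal form lies in I, I + (p) = I + (r) where r = 9*b + 3; decide whether this ideal is the whole ring.
Run Buchberger on G together with r (pairs among the g_i already reduce to 0 since G is a Gröbner basis):
g_1 = b**2 + 11/2*b - 13/2, LT = b**2.
g_2 = a - 4/3*b + 1/3, LT = a.
r = 9*b + 3, LT = b.

S(g_1,r): lcm = b**2. S = 31/6*b - 13/2.
  leading term b: subtract (31/54)·r from 31/6*b - 13/2 → -74/9
  leading term 1: no divisor's leading term divides it; move -74/9 to the remainder.
  remainder -74/9 ≠ 0; add m_4 = -74/9 to the basis.

The other S-polynomials (S(g_1,g_2), S(g_2,r), S(g_1,m_4), S(g_2,m_4), S(r,m_4)) all reduce to 0 modulo the current basis, so we have a Gröbner basis.
Inter-reduce: drop elements whose leading term is divisible by another's, tail-reduce, and make monic.
Reduced Gröbner basis: {1}.
The reduced Gröbner basis of I + (p) is {1}: the ideal is the whole ring, so the enlarged system has no common solution — adjoining p is inconsistent.

The remainder on division by a Gröbner basis is unique — it is the normal form.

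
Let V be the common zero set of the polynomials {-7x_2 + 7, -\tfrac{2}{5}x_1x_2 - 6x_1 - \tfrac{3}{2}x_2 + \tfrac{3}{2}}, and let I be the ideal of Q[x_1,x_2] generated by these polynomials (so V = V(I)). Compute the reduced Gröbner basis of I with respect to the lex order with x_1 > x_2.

G = {x_1, x_2 - 1}

This is the nonlinear analogue of row-reducing a linear system.

f_1 = -7x_2 + 7, LT = x_2.
f_2 = -\tfrac{2}{5}x_1x_2 - 6x_1 - \tfrac{3}{2}x_2 + \tfrac{3}{2}, LT = x_1x_2.

S(f_1,f_2): lcm = x_1x_2. S = -16x_1 - \tfrac{15}{4}x_2 + \tfrac{15}{4}.
  leading term x_1: no divisor's leading term divides it; move -16x_1 to the remainder.
  leading term x_2: subtract (\tfrac{15}{28})·f_1 from -\tfrac{15}{4}x_2 + \tfrac{15}{4} → 0
  remainder -16x_1 ≠ 0; add g_3 = -16x_1 to the basis.

The other S-polynomials (S(f_1,g_3), S(f_2,g_3)) all reduce to 0 modulo the current basis, so we have a Gröbner basis.
Inter-reduce: drop elements whose leading term is divisible by another's, tail-reduce, and make monic.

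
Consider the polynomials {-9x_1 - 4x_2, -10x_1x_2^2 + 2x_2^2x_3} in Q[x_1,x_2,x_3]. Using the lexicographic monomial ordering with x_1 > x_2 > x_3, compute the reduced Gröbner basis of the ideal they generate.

G = {x_1 + 4/9x_2, x_2^3 + 9/20x_2^2x_3}

f_1 = -9x_1 - 4x_2, LT = x_1.
f_2 = -10x_1x_2^2 + 2x_2^2x_3, LT = x_1x_2^2.

S(f_1,f_2): lcm = x_1x_2^2. S = 4/9x_2^3 + 1/5x_2^2x_3.
  leading term x_2^3: no divisor's leading term divides it; move 4/9x_2^3 to the remainder.
  leading term x_2^2x_3: no divisor's leading term divides it; move 1/5x_2^2x_3 to the remainder.
  remainder 4/9x_2^3 + 1/5x_2^2x_3 ≠ 0; add g_3 = 4/9x_2^3 + 1/5x_2^2x_3 to the basis.

The other S-polynomials (S(f_1,g_3), S(f_2,g_3)) all reduce to 0 modulo the current basis, so we have a Gröbner basis.
Inter-reduce: drop elements whose leading term is divisible by another's, tail-reduce, and make monic.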